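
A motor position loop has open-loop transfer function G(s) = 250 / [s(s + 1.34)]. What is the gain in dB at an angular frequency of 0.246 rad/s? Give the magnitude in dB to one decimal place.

|j0.246 + 1.34| = √(0.246² + 1.34²) = 1.362
|j0.246| = 0.246
|G(j0.246)| = 250 / (1.362 × 0.246) = 745.94
20 log₁₀(745.94) = 57.45 dB

57.5 dB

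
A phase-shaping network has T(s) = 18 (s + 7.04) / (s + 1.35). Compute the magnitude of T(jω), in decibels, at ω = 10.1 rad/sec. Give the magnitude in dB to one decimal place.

26.7 dB

|j10.1 + 7.04| = √(10.1² + 7.04²) = 12.31
|j10.1 + 1.35| = √(10.1² + 1.35²) = 10.19
|T(j10.1)| = 18 × 12.31 / 10.19 = 21.748
20 log₁₀(21.748) = 26.75 dB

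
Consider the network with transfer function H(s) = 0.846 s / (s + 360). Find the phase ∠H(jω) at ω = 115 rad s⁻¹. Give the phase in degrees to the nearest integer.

72°

∠(j115) = 90.00°
∠(j115 + 360) = arctan(115/360) = 17.72°
∠H(j115) = 90.00° − 17.72° = 72.28°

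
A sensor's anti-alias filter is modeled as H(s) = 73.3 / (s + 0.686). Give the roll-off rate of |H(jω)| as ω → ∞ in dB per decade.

-20 dB/decade

With 0 zeros and 1 pole, the high-frequency asymptotic slope is 20 × (0 − 1) = -20 dB/decade.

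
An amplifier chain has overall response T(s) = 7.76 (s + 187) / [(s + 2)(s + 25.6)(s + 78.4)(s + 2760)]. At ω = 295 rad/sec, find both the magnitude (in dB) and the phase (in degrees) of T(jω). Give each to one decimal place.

|j295 + 187| = √(295² + 187²) = 349.3
|j295 + 2| = √(295² + 2²) = 295
|j295 + 25.6| = √(295² + 25.6²) = 296.1
|j295 + 78.4| = √(295² + 78.4²) = 305.2
|j295 + 2760| = √(295² + 2760²) = 2776
|T(j295)| = 7.76 × 349.3 / (295 × 296.1 × 305.2 × 2776) = 3.6621e-08
20 log₁₀(3.6621e-08) = -148.73 dB
∠(j295 + 187) = arctan(295/187) = 57.63°
∠(j295 + 2) = arctan(295/2) = 89.61°
∠(j295 + 25.6) = arctan(295/25.6) = 85.04°
∠(j295 + 78.4) = arctan(295/78.4) = 75.12°
∠(j295 + 2760) = arctan(295/2760) = 6.10°
∠T(j295) = 57.63° − (89.61° + 85.04° + 75.12° + 6.10°) = -198.24°

|T| = -148.7 dB, ∠T = -198.2 deg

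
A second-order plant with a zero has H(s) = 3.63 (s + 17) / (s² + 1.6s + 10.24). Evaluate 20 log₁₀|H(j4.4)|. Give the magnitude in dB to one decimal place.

14.9 dB

|j4.4 + 17| = √(4.4² + 17²) = 17.56
|(j4.4)² + 1.6(j4.4) + 10.24| = |-9.12 + j7.04| = 11.52
|H(j4.4)| = 3.63 × 17.56 / 11.52 = 5.5328
20 log₁₀(5.5328) = 14.86 dB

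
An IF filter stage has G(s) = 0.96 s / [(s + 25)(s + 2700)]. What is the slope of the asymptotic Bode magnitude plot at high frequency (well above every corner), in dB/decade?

With 1 zero and 2 poles, the high-frequency asymptotic slope is 20 × (1 − 2) = -20 dB/decade.

-20 dB/decade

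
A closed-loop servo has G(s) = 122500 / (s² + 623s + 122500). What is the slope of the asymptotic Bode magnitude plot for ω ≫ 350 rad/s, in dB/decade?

With 0 zeros and 2 poles, the high-frequency asymptotic slope is 20 × (0 − 2) = -40 dB/decade.

-40 dB/decade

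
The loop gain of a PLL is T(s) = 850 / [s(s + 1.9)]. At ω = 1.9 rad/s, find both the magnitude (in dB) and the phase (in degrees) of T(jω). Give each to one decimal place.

|T| = 44.4 dB, ∠T = -135.0 deg

|j1.9 + 1.9| = √(1.9² + 1.9²) = 2.687
|j1.9| = 1.9
|T(j1.9)| = 850 / (2.687 × 1.9) = 166.49
20 log₁₀(166.49) = 44.43 dB
∠(j1.9 + 1.9) = arctan(1.9/1.9) = 45.00°
∠(j1.9) = 90.00°
∠T(j1.9) = − (45.00° + 90.00°) = -135.00°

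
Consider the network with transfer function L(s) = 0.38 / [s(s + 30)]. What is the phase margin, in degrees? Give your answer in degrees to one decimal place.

90.0°

Gain crossover: |L(jω)| = 1 at ω ≈ 0.0127 rad s⁻¹.
∠L(j0.0127) = −90° − arctan(0.0127/30) ≈ -90.02°
PM = 180° + (-90.02°) = 89.98°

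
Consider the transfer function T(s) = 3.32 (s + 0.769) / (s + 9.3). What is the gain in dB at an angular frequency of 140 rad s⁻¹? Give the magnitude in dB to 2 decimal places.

|j140 + 0.769| = √(140² + 0.769²) = 140
|j140 + 9.3| = √(140² + 9.3²) = 140.3
|T(j140)| = 3.32 × 140 / 140.3 = 3.3127
20 log₁₀(3.3127) = 10.404 dB

10.40 dB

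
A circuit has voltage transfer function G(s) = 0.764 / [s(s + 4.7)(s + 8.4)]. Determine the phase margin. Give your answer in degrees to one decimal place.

89.6°

Gain crossover: |G(jω)| = 1 at ω ≈ 0.0194 rad/sec.
∠G(j0.0194) = −90° − arctan(0.0194/4.7) − arctan(0.0194/8.4) ≈ -90.37°
PM = 180° + (-90.37°) = 89.63°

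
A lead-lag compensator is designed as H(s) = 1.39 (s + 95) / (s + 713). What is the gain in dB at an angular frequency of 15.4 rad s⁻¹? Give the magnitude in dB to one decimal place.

-14.5 dB

|j15.4 + 95| = √(15.4² + 95²) = 96.24
|j15.4 + 713| = √(15.4² + 713²) = 713.2
|H(j15.4)| = 1.39 × 96.24 / 713.2 = 0.18758
20 log₁₀(0.18758) = -14.54 dB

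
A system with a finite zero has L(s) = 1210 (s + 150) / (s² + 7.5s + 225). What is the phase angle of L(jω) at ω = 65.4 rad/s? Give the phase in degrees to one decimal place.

-149.5 deg

∠(j65.4 + 150) = arctan(65.4/150) = 23.56°
∠[(j65.4)² + 7.5(j65.4) + 225] = ∠[-4052.2 + j490.5] = 173.10°
∠L(j65.4) = 23.56° − 173.10° = -149.54°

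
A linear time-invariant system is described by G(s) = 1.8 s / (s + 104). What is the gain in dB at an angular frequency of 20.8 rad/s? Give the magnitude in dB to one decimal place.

|j20.8| = 20.8
|j20.8 + 104| = √(20.8² + 104²) = 106.1
|G(j20.8)| = 1.8 × 20.8 / 106.1 = 0.35301
20 log₁₀(0.35301) = -9.04 dB

-9.0 dB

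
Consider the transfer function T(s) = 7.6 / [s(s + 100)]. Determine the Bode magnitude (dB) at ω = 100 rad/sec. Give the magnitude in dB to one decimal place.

-65.4 dB

|j100 + 100| = √(100² + 100²) = 141.4
|j100| = 100
|T(j100)| = 7.6 / (141.4 × 100) = 0.0005374
20 log₁₀(0.0005374) = -65.39 dB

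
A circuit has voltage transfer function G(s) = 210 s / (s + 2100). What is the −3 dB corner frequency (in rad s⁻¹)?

2100 rad s⁻¹

For a single-pole high-pass, the −3 dB point is at the pole: ω = 2100 rad s⁻¹.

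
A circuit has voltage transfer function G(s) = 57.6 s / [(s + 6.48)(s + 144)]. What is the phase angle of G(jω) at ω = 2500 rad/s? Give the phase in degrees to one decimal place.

-86.6 deg

∠(j2500) = 90.00°
∠(j2500 + 6.48) = arctan(2500/6.48) = 89.85°
∠(j2500 + 144) = arctan(2500/144) = 86.70°
∠G(j2500) = 90.00° − (89.85° + 86.70°) = -86.55°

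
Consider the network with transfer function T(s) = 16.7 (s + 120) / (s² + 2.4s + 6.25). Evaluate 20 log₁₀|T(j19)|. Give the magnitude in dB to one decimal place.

|j19 + 120| = √(19² + 120²) = 121.5
|(j19)² + 2.4(j19) + 6.25| = |-354.75 + j45.6| = 357.7
|T(j19)| = 16.7 × 121.5 / 357.7 = 5.6727
20 log₁₀(5.6727) = 15.08 dB

15.1 dB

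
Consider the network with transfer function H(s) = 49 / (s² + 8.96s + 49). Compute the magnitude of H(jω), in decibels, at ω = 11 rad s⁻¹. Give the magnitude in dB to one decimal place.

-7.9 dB

|(j11)² + 8.96(j11) + 49| = |-72 + j98.56| = 122.1
|H(j11)| = 49 / 122.1 = 0.40145
20 log₁₀(0.40145) = -7.93 dB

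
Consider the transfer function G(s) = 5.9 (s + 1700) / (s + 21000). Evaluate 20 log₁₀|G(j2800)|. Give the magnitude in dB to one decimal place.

-0.8 dB

|j2800 + 1700| = √(2800² + 1700²) = 3276
|j2800 + 21000| = √(2800² + 21000²) = 2.119e+04
|G(j2800)| = 5.9 × 3276 / 2.119e+04 = 0.91223
20 log₁₀(0.91223) = -0.80 dB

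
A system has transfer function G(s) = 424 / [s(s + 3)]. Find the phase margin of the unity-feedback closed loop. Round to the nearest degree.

Gain crossover: |G(jω)| = 1 at ω ≈ 20.5 rad/s.
∠G(j20.5) = −90° − arctan(20.5/3) ≈ -171.67°
PM = 180° + (-171.67°) = 8.33°

8°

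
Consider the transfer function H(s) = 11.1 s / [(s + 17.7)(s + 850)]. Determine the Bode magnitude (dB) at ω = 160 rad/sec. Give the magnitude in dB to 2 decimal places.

|j160| = 160
|j160 + 17.7| = √(160² + 17.7²) = 161
|j160 + 850| = √(160² + 850²) = 864.9
|H(j160)| = 11.1 × 160 / (161 × 864.9) = 0.012756
20 log₁₀(0.012756) = -37.886 dB

-37.89 dB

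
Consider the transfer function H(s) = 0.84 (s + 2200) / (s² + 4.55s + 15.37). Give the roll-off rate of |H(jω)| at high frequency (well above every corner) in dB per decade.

-20 dB/decade

With 1 zero and 2 poles, the high-frequency asymptotic slope is 20 × (1 − 2) = -20 dB/decade.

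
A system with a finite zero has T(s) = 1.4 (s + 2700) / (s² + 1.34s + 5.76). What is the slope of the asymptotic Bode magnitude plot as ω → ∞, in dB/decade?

With 1 zero and 2 poles, the high-frequency asymptotic slope is 20 × (1 − 2) = -20 dB/decade.

-20 dB/decade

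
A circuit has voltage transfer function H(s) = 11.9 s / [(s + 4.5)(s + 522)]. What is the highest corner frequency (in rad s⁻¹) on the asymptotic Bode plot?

Break frequencies occur at each pole and zero magnitude: 4.5 rad s⁻¹, 522 rad s⁻¹.
The highest is 522 rad s⁻¹.

522 rad s⁻¹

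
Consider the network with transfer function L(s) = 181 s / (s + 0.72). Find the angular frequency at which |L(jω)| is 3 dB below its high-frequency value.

For a single-pole high-pass, the −3 dB point is at the pole: ω = 0.72 rad/sec.

0.72 rad/sec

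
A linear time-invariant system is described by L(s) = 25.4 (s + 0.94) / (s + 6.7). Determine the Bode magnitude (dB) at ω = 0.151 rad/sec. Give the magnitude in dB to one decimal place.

|j0.151 + 0.94| = √(0.151² + 0.94²) = 0.9521
|j0.151 + 6.7| = √(0.151² + 6.7²) = 6.702
|L(j0.151)| = 25.4 × 0.9521 / 6.702 = 3.6084
20 log₁₀(3.6084) = 11.15 dB

11.1 dB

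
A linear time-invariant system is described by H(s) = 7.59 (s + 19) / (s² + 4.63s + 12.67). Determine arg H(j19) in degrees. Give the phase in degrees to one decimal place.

∠(j19 + 19) = arctan(19/19) = 45.00°
∠[(j19)² + 4.63(j19) + 12.67] = ∠[-348.33 + j87.97] = 165.83°
∠H(j19) = 45.00° − 165.83° = -120.83°

-120.8°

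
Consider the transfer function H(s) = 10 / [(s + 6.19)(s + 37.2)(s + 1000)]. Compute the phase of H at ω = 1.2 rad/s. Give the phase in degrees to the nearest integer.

-13°

∠(j1.2 + 6.19) = arctan(1.2/6.19) = 10.97°
∠(j1.2 + 37.2) = arctan(1.2/37.2) = 1.85°
∠(j1.2 + 1000) = arctan(1.2/1000) = 0.07°
∠H(j1.2) = − (10.97° + 1.85° + 0.07°) = -12.89°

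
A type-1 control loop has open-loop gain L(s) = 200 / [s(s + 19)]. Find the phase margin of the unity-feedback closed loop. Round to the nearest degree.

Gain crossover: |L(jω)| = 1 at ω ≈ 9.43 rad/sec.
∠L(j9.43) = −90° − arctan(9.43/19) ≈ -116.39°
PM = 180° + (-116.39°) = 63.61°

64°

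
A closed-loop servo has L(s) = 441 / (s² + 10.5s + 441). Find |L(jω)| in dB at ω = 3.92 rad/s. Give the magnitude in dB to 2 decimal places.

|(j3.92)² + 10.5(j3.92) + 441| = |425.63 + j41.16| = 427.6
|L(j3.92)| = 441 / 427.6 = 1.0313
20 log₁₀(1.0313) = 0.268 dB

0.27 dB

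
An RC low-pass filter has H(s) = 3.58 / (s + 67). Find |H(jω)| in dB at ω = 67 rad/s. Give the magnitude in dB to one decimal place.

-28.5 dB

|j67 + 67| = √(67² + 67²) = 94.75
|H(j67)| = 3.58 / 94.75 = 0.037783
20 log₁₀(0.037783) = -28.45 dB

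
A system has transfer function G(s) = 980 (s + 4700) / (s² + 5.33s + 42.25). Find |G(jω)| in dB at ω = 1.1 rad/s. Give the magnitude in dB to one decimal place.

100.9 dB

|j1.1 + 4700| = √(1.1² + 4700²) = 4700
|(j1.1)² + 5.33(j1.1) + 42.25| = |41.04 + j5.863| = 41.46
|G(j1.1)| = 980 × 4700 / 41.46 = 1.111e+05
20 log₁₀(1.111e+05) = 100.91 dB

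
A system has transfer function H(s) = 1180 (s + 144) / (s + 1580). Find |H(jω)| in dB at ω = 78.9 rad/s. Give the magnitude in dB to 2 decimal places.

41.76 dB

|j78.9 + 144| = √(78.9² + 144²) = 164.2
|j78.9 + 1580| = √(78.9² + 1580²) = 1582
|H(j78.9)| = 1180 × 164.2 / 1582 = 122.48
20 log₁₀(122.48) = 41.761 dB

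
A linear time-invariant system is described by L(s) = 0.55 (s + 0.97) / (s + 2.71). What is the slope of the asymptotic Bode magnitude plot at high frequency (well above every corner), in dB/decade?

0 dB/decade

With 1 zero and 1 pole, the high-frequency asymptotic slope is 20 × (1 − 1) = 0 dB/decade.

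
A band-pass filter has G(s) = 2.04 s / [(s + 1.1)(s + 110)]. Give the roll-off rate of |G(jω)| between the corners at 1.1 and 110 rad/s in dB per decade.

0 dB/decade

In this band the factors already past their corner are: 1 differentiator zero, pole at 1.1; net slope = 0 dB/decade.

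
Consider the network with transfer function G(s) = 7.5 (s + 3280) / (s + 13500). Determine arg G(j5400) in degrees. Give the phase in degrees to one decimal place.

36.9°

∠(j5400 + 3280) = arctan(5400/3280) = 58.73°
∠(j5400 + 13500) = arctan(5400/13500) = 21.80°
∠G(j5400) = 58.73° − 21.80° = 36.92°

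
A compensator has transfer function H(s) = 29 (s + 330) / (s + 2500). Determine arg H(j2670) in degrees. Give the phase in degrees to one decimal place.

∠(j2670 + 330) = arctan(2670/330) = 82.95°
∠(j2670 + 2500) = arctan(2670/2500) = 46.88°
∠H(j2670) = 82.95° − 46.88° = 36.07°

36.1°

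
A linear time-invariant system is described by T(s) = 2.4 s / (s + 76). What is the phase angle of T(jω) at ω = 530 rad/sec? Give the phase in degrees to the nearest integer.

8°

∠(j530) = 90.00°
∠(j530 + 76) = arctan(530/76) = 81.84°
∠T(j530) = 90.00° − 81.84° = 8.16°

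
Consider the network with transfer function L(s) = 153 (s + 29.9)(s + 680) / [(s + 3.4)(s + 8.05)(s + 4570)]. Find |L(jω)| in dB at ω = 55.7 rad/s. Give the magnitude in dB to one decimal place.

|j55.7 + 29.9| = √(55.7² + 29.9²) = 63.22
|j55.7 + 680| = √(55.7² + 680²) = 682.3
|j55.7 + 3.4| = √(55.7² + 3.4²) = 55.8
|j55.7 + 8.05| = √(55.7² + 8.05²) = 56.28
|j55.7 + 4570| = √(55.7² + 4570²) = 4570
|L(j55.7)| = 153 × 63.22 × 682.3 / (55.8 × 56.28 × 4570) = 0.45977
20 log₁₀(0.45977) = -6.75 dB

-6.7 dB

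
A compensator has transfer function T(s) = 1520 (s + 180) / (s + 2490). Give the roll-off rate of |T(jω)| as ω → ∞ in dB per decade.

0 dB/decade

With 1 zero and 1 pole, the high-frequency asymptotic slope is 20 × (1 − 1) = 0 dB/decade.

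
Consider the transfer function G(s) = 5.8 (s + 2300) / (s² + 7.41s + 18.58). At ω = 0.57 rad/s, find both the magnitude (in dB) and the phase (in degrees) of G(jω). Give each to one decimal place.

|G| = 57.0 dB, ∠G = -13.0°

|j0.57 + 2300| = √(0.57² + 2300²) = 2300
|(j0.57)² + 7.41(j0.57) + 18.58| = |18.255 + j4.2237| = 18.74
|G(j0.57)| = 5.8 × 2300 / 18.74 = 711.95
20 log₁₀(711.95) = 57.05 dB
∠(j0.57 + 2300) = arctan(0.57/2300) = 0.01°
∠[(j0.57)² + 7.41(j0.57) + 18.58] = ∠[18.255 + j4.2237] = 13.03°
∠G(j0.57) = 0.01° − 13.03° = -13.01°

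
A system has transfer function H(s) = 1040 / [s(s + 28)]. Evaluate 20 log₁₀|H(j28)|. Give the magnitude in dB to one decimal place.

-0.6 dB

|j28 + 28| = √(28² + 28²) = 39.6
|j28| = 28
|H(j28)| = 1040 / (39.6 × 28) = 0.938
20 log₁₀(0.938) = -0.56 dB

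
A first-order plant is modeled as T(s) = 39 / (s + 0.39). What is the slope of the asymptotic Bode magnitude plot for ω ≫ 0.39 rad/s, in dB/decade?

-20 dB/decade

With 0 zeros and 1 pole, the high-frequency asymptotic slope is 20 × (0 − 1) = -20 dB/decade.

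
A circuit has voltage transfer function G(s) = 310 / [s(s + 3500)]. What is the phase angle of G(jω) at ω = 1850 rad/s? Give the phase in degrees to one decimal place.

-117.9°

∠(j1850 + 3500) = arctan(1850/3500) = 27.86°
∠(j1850) = 90.00°
∠G(j1850) = − (27.86° + 90.00°) = -117.86°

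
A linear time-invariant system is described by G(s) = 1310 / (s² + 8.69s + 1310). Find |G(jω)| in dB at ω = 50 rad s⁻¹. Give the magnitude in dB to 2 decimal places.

|(j50)² + 8.69(j50) + 1310| = |-1190 + j434.5| = 1267
|G(j50)| = 1310 / 1267 = 1.0341
20 log₁₀(1.0341) = 0.291 dB

0.29 dB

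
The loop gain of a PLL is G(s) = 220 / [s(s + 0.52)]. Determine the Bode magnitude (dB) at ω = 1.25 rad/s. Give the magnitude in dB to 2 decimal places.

|j1.25 + 0.52| = √(1.25² + 0.52²) = 1.354
|j1.25| = 1.25
|G(j1.25)| = 220 / (1.354 × 1.25) = 130
20 log₁₀(130) = 42.279 dB

42.28 dB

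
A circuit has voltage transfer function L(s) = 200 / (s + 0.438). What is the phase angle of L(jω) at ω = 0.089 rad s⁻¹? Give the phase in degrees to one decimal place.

-11.5°

∠(j0.089 + 0.438) = arctan(0.089/0.438) = 11.49°
∠L(j0.089) = −11.49° = -11.49°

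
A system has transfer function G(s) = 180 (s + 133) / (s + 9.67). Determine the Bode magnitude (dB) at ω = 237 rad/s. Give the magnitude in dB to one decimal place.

46.3 dB

|j237 + 133| = √(237² + 133²) = 271.8
|j237 + 9.67| = √(237² + 9.67²) = 237.2
|G(j237)| = 180 × 271.8 / 237.2 = 206.23
20 log₁₀(206.23) = 46.29 dB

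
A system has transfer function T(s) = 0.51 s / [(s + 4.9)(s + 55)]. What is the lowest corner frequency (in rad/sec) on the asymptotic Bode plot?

Break frequencies occur at each pole and zero magnitude: 4.9 rad/sec, 55 rad/sec.
The lowest is 4.9 rad/sec.

4.9 rad/sec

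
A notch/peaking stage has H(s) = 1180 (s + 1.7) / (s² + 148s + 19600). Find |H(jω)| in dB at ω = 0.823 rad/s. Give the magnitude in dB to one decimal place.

|j0.823 + 1.7| = √(0.823² + 1.7²) = 1.889
|(j0.823)² + 148(j0.823) + 19600| = |19599 + j121.8| = 1.96e+04
|H(j0.823)| = 1180 × 1.889 / 1.96e+04 = 0.11371
20 log₁₀(0.11371) = -18.88 dB

-18.9 dB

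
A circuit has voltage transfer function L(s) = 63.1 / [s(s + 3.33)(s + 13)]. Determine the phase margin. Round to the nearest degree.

62°

Gain crossover: |L(jω)| = 1 at ω ≈ 1.34 rad/s.
∠L(j1.34) = −90° − arctan(1.34/3.33) − arctan(1.34/13) ≈ -117.89°
PM = 180° + (-117.89°) = 62.11°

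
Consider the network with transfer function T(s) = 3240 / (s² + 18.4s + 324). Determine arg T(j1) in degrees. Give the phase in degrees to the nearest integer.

∠[(j1)² + 18.4(j1) + 324] = ∠[323 + j18.4] = 3.26°
∠T(j1) = −3.26° = -3.26°

-3 deg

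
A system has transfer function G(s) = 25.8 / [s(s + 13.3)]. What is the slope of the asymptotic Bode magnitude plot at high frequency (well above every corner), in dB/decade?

-40 dB/decade

With 0 zeros and 2 poles, the high-frequency asymptotic slope is 20 × (0 − 2) = -40 dB/decade.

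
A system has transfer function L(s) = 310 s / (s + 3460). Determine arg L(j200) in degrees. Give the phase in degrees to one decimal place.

∠(j200) = 90.00°
∠(j200 + 3460) = arctan(200/3460) = 3.31°
∠L(j200) = 90.00° − 3.31° = 86.69°

86.7°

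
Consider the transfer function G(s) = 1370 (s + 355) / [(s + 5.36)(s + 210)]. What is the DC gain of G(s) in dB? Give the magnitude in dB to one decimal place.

G(0) = 1370 × 355 / (5.36 × 210) = 432.08
20 log₁₀(432.08) = 52.71 dB

52.7 dB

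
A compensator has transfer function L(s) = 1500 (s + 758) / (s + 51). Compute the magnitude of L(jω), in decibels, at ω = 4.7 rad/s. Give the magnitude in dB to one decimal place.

|j4.7 + 758| = √(4.7² + 758²) = 758
|j4.7 + 51| = √(4.7² + 51²) = 51.22
|L(j4.7)| = 1500 × 758 / 51.22 = 22200
20 log₁₀(22200) = 86.93 dB

86.9 dB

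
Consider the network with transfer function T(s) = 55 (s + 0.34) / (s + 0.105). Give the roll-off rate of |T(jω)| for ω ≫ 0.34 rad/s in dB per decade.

With 1 zero and 1 pole, the high-frequency asymptotic slope is 20 × (1 − 1) = 0 dB/decade.

0 dB/decade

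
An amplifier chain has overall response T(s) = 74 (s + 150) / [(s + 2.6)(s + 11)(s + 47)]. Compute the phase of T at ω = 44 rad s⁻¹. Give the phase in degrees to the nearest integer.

-189°

∠(j44 + 150) = arctan(44/150) = 16.35°
∠(j44 + 2.6) = arctan(44/2.6) = 86.62°
∠(j44 + 11) = arctan(44/11) = 75.96°
∠(j44 + 47) = arctan(44/47) = 43.11°
∠T(j44) = 16.35° − (86.62° + 75.96° + 43.11°) = -189.35°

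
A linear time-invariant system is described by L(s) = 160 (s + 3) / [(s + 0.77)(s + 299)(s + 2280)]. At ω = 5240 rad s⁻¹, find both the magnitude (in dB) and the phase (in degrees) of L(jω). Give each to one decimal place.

|j5240 + 3| = √(5240² + 3²) = 5240
|j5240 + 0.77| = √(5240² + 0.77²) = 5240
|j5240 + 299| = √(5240² + 299²) = 5249
|j5240 + 2280| = √(5240² + 2280²) = 5715
|L(j5240)| = 160 × 5240 / (5240 × 5249 × 5715) = 5.3346e-06
20 log₁₀(5.3346e-06) = -105.46 dB
∠(j5240 + 3) = arctan(5240/3) = 89.97°
∠(j5240 + 0.77) = arctan(5240/0.77) = 89.99°
∠(j5240 + 299) = arctan(5240/299) = 86.73°
∠(j5240 + 2280) = arctan(5240/2280) = 66.49°
∠L(j5240) = 89.97° − (89.99° + 86.73° + 66.49°) = -153.24°

|L| = -105.5 dB, ∠L = -153.2°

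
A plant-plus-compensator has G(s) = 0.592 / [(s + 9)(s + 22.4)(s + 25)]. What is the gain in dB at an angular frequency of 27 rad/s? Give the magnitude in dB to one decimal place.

-95.9 dB

|j27 + 9| = √(27² + 9²) = 28.46
|j27 + 22.4| = √(27² + 22.4²) = 35.08
|j27 + 25| = √(27² + 25²) = 36.8
|G(j27)| = 0.592 / (28.46 × 35.08 × 36.8) = 1.6113e-05
20 log₁₀(1.6113e-05) = -95.86 dB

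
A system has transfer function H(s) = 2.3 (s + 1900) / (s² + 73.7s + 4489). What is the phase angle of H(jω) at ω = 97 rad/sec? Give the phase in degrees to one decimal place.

∠(j97 + 1900) = arctan(97/1900) = 2.92°
∠[(j97)² + 73.7(j97) + 4489] = ∠[-4920 + j7148.9] = 124.54°
∠H(j97) = 2.92° − 124.54° = -121.61°

-121.6°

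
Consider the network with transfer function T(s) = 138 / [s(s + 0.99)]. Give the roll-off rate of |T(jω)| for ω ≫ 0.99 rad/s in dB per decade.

-40 dB/decade

With 0 zeros and 2 poles, the high-frequency asymptotic slope is 20 × (0 − 2) = -40 dB/decade.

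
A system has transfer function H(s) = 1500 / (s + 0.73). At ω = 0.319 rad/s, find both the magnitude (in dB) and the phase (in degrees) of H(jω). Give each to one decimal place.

|j0.319 + 0.73| = √(0.319² + 0.73²) = 0.7967
|H(j0.319)| = 1500 / 0.7967 = 1882.9
20 log₁₀(1882.9) = 65.50 dB
∠(j0.319 + 0.73) = arctan(0.319/0.73) = 23.60°
∠H(j0.319) = −23.60° = -23.60°

|H| = 65.5 dB, ∠H = -23.6°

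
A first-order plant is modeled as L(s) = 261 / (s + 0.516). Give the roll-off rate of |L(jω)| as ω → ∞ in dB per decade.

With 0 zeros and 1 pole, the high-frequency asymptotic slope is 20 × (0 − 1) = -20 dB/decade.

-20 dB/decade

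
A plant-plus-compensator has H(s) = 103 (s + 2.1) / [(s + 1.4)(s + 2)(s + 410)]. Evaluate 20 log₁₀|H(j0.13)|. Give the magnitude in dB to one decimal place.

-14.5 dB

|j0.13 + 2.1| = √(0.13² + 2.1²) = 2.104
|j0.13 + 1.4| = √(0.13² + 1.4²) = 1.406
|j0.13 + 2| = √(0.13² + 2²) = 2.004
|j0.13 + 410| = √(0.13² + 410²) = 410
|H(j0.13)| = 103 × 2.104 / (1.406 × 2.004 × 410) = 0.18757
20 log₁₀(0.18757) = -14.54 dB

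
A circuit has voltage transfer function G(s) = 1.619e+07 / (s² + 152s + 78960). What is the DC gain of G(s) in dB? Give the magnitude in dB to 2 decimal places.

46.24 dB

G(0) = 1.619e+07 / 78960 = 205.04
20 log₁₀(205.04) = 46.237 dB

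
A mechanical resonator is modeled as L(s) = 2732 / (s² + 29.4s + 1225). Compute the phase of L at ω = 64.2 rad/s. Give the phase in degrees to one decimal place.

-146.9°

∠[(j64.2)² + 29.4(j64.2) + 1225] = ∠[-2896.6 + j1887.5] = 146.91°
∠L(j64.2) = −146.91° = -146.91°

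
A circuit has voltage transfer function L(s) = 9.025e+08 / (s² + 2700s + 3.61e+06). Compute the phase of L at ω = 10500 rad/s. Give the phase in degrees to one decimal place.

-165.1 deg

∠[(j10500)² + 2700(j10500) + 3.61e+06] = ∠[-1.0664e+08 + j2.835e+07] = 165.11°
∠L(j10500) = −165.11° = -165.11°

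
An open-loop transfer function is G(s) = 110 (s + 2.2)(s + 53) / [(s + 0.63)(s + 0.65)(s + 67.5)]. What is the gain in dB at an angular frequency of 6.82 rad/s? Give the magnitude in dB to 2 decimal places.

22.43 dB

|j6.82 + 2.2| = √(6.82² + 2.2²) = 7.166
|j6.82 + 53| = √(6.82² + 53²) = 53.44
|j6.82 + 0.63| = √(6.82² + 0.63²) = 6.849
|j6.82 + 0.65| = √(6.82² + 0.65²) = 6.851
|j6.82 + 67.5| = √(6.82² + 67.5²) = 67.84
|G(j6.82)| = 110 × 7.166 × 53.44 / (6.849 × 6.851 × 67.84) = 13.232
20 log₁₀(13.232) = 22.433 dB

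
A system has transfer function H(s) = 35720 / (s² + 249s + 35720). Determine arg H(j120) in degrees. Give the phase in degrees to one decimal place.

-54.5°

∠[(j120)² + 249(j120) + 35720] = ∠[21320 + j29880] = 54.49°
∠H(j120) = −54.49° = -54.49°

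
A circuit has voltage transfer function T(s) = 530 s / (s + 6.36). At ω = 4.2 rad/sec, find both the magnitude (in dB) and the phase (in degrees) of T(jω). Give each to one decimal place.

|T| = 49.3 dB, ∠T = 56.6°

|j4.2| = 4.2
|j4.2 + 6.36| = √(4.2² + 6.36²) = 7.622
|T(j4.2)| = 530 × 4.2 / 7.622 = 292.06
20 log₁₀(292.06) = 49.31 dB
∠(j4.2) = 90.00°
∠(j4.2 + 6.36) = arctan(4.2/6.36) = 33.44°
∠T(j4.2) = 90.00° − 33.44° = 56.56°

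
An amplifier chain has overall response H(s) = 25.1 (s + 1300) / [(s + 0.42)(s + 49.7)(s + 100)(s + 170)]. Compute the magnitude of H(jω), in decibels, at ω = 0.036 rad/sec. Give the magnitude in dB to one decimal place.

|j0.036 + 1300| = √(0.036² + 1300²) = 1300
|j0.036 + 0.42| = √(0.036² + 0.42²) = 0.4215
|j0.036 + 49.7| = √(0.036² + 49.7²) = 49.7
|j0.036 + 100| = √(0.036² + 100²) = 100
|j0.036 + 170| = √(0.036² + 170²) = 170
|H(j0.036)| = 25.1 × 1300 / (0.4215 × 49.7 × 100 × 170) = 0.091616
20 log₁₀(0.091616) = -20.76 dB

-20.8 dB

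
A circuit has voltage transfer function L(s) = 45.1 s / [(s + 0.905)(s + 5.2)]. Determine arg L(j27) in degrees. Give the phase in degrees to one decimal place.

-77.2 deg

∠(j27) = 90.00°
∠(j27 + 0.905) = arctan(27/0.905) = 88.08°
∠(j27 + 5.2) = arctan(27/5.2) = 79.10°
∠L(j27) = 90.00° − (88.08° + 79.10°) = -77.18°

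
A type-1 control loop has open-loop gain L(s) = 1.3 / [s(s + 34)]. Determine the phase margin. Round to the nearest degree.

Gain crossover: |L(jω)| = 1 at ω ≈ 0.0382 rad s⁻¹.
∠L(j0.0382) = −90° − arctan(0.0382/34) ≈ -90.06°
PM = 180° + (-90.06°) = 89.94°

90 deg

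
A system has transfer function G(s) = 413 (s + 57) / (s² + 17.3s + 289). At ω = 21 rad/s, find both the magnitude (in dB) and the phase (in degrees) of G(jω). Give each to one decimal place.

|j21 + 57| = √(21² + 57²) = 60.75
|(j21)² + 17.3(j21) + 289| = |-152 + j363.3| = 393.8
|G(j21)| = 413 × 60.75 / 393.8 = 63.704
20 log₁₀(63.704) = 36.08 dB
∠(j21 + 57) = arctan(21/57) = 20.22°
∠[(j21)² + 17.3(j21) + 289] = ∠[-152 + j363.3] = 112.70°
∠G(j21) = 20.22° − 112.70° = -92.48°

|G| = 36.1 dB, ∠G = -92.5°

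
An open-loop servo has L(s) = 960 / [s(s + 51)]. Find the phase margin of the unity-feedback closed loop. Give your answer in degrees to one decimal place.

Gain crossover: |L(jω)| = 1 at ω ≈ 17.8 rad/s.
∠L(j17.8) = −90° − arctan(17.8/51) ≈ -109.21°
PM = 180° + (-109.21°) = 70.79°

70.8°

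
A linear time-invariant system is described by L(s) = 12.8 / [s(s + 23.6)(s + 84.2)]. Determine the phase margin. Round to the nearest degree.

Gain crossover: |L(jω)| = 1 at ω ≈ 0.00644 rad/sec.
∠L(j0.00644) = −90° − arctan(0.00644/23.6) − arctan(0.00644/84.2) ≈ -90.02°
PM = 180° + (-90.02°) = 89.98°

90°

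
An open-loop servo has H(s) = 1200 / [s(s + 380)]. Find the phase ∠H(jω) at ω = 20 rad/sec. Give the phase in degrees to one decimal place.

-93.0 deg

∠(j20 + 380) = arctan(20/380) = 3.01°
∠(j20) = 90.00°
∠H(j20) = − (3.01° + 90.00°) = -93.01°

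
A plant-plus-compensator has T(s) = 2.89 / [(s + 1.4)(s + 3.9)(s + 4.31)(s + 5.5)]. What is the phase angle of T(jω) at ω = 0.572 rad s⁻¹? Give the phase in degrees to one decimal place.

∠(j0.572 + 1.4) = arctan(0.572/1.4) = 22.22°
∠(j0.572 + 3.9) = arctan(0.572/3.9) = 8.34°
∠(j0.572 + 4.31) = arctan(0.572/4.31) = 7.56°
∠(j0.572 + 5.5) = arctan(0.572/5.5) = 5.94°
∠T(j0.572) = − (22.22° + 8.34° + 7.56° + 5.94°) = -44.06°

-44.1°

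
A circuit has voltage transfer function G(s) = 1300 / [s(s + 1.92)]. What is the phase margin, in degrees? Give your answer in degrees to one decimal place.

3.1 deg

Gain crossover: |G(jω)| = 1 at ω ≈ 36 rad/s.
∠G(j36) = −90° − arctan(36/1.92) ≈ -176.95°
PM = 180° + (-176.95°) = 3.05°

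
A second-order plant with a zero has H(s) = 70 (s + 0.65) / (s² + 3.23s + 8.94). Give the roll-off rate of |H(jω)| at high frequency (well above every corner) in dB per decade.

-20 dB/decade

With 1 zero and 2 poles, the high-frequency asymptotic slope is 20 × (1 − 2) = -20 dB/decade.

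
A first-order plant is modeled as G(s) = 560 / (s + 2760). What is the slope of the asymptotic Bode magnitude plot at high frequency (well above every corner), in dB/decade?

-20 dB/decade

With 0 zeros and 1 pole, the high-frequency asymptotic slope is 20 × (0 − 1) = -20 dB/decade.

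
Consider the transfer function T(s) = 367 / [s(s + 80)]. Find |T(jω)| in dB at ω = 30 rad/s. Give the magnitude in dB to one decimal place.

-16.9 dB

|j30 + 80| = √(30² + 80²) = 85.44
|j30| = 30
|T(j30)| = 367 / (85.44 × 30) = 0.14318
20 log₁₀(0.14318) = -16.88 dB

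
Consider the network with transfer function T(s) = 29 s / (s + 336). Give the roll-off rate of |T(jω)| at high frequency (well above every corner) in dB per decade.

0 dB/decade

With 1 zero and 1 pole, the high-frequency asymptotic slope is 20 × (1 − 1) = 0 dB/decade.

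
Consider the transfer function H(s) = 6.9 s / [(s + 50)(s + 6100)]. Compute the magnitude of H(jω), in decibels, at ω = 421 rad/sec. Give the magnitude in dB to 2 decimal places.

|j421| = 421
|j421 + 50| = √(421² + 50²) = 424
|j421 + 6100| = √(421² + 6100²) = 6115
|H(j421)| = 6.9 × 421 / (424 × 6115) = 0.0011206
20 log₁₀(0.0011206) = -59.011 dB

-59.01 dB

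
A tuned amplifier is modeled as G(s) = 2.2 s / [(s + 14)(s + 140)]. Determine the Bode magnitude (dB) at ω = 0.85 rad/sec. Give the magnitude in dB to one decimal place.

-60.4 dB

|j0.85| = 0.85
|j0.85 + 14| = √(0.85² + 14²) = 14.03
|j0.85 + 140| = √(0.85² + 140²) = 140
|G(j0.85)| = 2.2 × 0.85 / (14.03 × 140) = 0.00095231
20 log₁₀(0.00095231) = -60.42 dB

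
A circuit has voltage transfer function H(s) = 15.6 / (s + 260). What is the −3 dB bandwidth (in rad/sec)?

For a single-pole low-pass, the −3 dB point is at the pole: ω = 260 rad/sec.

260 rad/sec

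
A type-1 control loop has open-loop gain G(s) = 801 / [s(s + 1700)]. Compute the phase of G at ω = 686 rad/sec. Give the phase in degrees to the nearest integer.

-112°

∠(j686 + 1700) = arctan(686/1700) = 21.98°
∠(j686) = 90.00°
∠G(j686) = − (21.98° + 90.00°) = -111.98°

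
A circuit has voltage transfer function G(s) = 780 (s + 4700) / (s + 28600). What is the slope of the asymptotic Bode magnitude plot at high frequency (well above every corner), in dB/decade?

0 dB/decade

With 1 zero and 1 pole, the high-frequency asymptotic slope is 20 × (1 − 1) = 0 dB/decade.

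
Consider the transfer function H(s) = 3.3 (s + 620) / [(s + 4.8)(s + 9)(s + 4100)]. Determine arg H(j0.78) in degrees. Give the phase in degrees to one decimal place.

∠(j0.78 + 620) = arctan(0.78/620) = 0.07°
∠(j0.78 + 4.8) = arctan(0.78/4.8) = 9.23°
∠(j0.78 + 9) = arctan(0.78/9) = 4.95°
∠(j0.78 + 4100) = arctan(0.78/4100) = 0.01°
∠H(j0.78) = 0.07° − (9.23° + 4.95° + 0.01°) = -14.12°

-14.1 deg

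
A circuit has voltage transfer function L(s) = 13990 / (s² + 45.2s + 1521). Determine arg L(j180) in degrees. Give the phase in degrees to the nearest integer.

∠[(j180)² + 45.2(j180) + 1521] = ∠[-30879 + j8136] = 165.24°
∠L(j180) = −165.24° = -165.24°

-165°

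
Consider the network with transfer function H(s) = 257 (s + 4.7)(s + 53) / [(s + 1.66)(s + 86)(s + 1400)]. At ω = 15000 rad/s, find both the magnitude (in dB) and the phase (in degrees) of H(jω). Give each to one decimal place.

|j15000 + 4.7| = √(15000² + 4.7²) = 1.5e+04
|j15000 + 53| = √(15000² + 53²) = 1.5e+04
|j15000 + 1.66| = √(15000² + 1.66²) = 1.5e+04
|j15000 + 86| = √(15000² + 86²) = 1.5e+04
|j15000 + 1400| = √(15000² + 1400²) = 1.507e+04
|H(j15000)| = 257 × 1.5e+04 × 1.5e+04 / (1.5e+04 × 1.5e+04 × 1.507e+04) = 0.017059
20 log₁₀(0.017059) = -35.36 dB
∠(j15000 + 4.7) = arctan(15000/4.7) = 89.98°
∠(j15000 + 53) = arctan(15000/53) = 89.80°
∠(j15000 + 1.66) = arctan(15000/1.66) = 89.99°
∠(j15000 + 86) = arctan(15000/86) = 89.67°
∠(j15000 + 1400) = arctan(15000/1400) = 84.67°
∠H(j15000) = 89.98° + 89.80° − (89.99° + 89.67° + 84.67°) = -84.55°

|H| = -35.4 dB, ∠H = -84.6°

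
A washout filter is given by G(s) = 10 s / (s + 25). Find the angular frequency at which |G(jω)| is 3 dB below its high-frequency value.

25 rad/s

For a single-pole high-pass, the −3 dB point is at the pole: ω = 25 rad/s.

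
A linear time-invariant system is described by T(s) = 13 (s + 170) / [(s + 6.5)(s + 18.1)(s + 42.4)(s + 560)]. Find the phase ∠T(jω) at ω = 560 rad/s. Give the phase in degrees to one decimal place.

-235.0°

∠(j560 + 170) = arctan(560/170) = 73.11°
∠(j560 + 6.5) = arctan(560/6.5) = 89.33°
∠(j560 + 18.1) = arctan(560/18.1) = 88.15°
∠(j560 + 42.4) = arctan(560/42.4) = 85.67°
∠(j560 + 560) = arctan(560/560) = 45.00°
∠T(j560) = 73.11° − (89.33° + 88.15° + 85.67° + 45.00°) = -235.04°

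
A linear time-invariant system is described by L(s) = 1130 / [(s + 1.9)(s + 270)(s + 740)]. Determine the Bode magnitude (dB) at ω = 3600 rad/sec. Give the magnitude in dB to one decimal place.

-152.5 dB

|j3600 + 1.9| = √(3600² + 1.9²) = 3600
|j3600 + 270| = √(3600² + 270²) = 3610
|j3600 + 740| = √(3600² + 740²) = 3675
|L(j3600)| = 1130 / (3600 × 3610 × 3675) = 2.3657e-08
20 log₁₀(2.3657e-08) = -152.52 dB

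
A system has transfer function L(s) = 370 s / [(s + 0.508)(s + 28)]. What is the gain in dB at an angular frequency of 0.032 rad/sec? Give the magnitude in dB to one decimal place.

-1.6 dB

|j0.032| = 0.032
|j0.032 + 0.508| = √(0.032² + 0.508²) = 0.509
|j0.032 + 28| = √(0.032² + 28²) = 28
|L(j0.032)| = 370 × 0.032 / (0.509 × 28) = 0.83075
20 log₁₀(0.83075) = -1.61 dB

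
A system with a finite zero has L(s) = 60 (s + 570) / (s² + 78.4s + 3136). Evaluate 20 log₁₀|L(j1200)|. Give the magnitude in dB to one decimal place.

-25.1 dB

|j1200 + 570| = √(1200² + 570²) = 1328
|(j1200)² + 78.4(j1200) + 3136| = |-1.4369e+06 + j94080| = 1.44e+06
|L(j1200)| = 60 × 1328 / 1.44e+06 = 0.055356
20 log₁₀(0.055356) = -25.14 dB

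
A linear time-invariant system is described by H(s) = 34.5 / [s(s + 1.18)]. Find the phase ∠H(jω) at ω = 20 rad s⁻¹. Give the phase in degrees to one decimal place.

-176.6 deg

∠(j20 + 1.18) = arctan(20/1.18) = 86.62°
∠(j20) = 90.00°
∠H(j20) = − (86.62° + 90.00°) = -176.62°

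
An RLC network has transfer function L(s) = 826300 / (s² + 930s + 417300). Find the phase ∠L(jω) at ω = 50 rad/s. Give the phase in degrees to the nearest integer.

-6°

∠[(j50)² + 930(j50) + 417300] = ∠[4.148e+05 + j46500] = 6.40°
∠L(j50) = −6.40° = -6.40°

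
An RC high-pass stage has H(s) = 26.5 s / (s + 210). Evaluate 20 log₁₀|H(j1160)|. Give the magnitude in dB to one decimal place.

28.3 dB

|j1160| = 1160
|j1160 + 210| = √(1160² + 210²) = 1179
|H(j1160)| = 26.5 × 1160 / 1179 = 26.076
20 log₁₀(26.076) = 28.32 dB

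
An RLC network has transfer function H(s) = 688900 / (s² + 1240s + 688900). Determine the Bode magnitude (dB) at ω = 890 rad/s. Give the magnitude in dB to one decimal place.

-4.1 dB

|(j890)² + 1240(j890) + 688900| = |-1.032e+05 + j1.1036e+06| = 1.108e+06
|H(j890)| = 688900 / 1.108e+06 = 0.62152
20 log₁₀(0.62152) = -4.13 dB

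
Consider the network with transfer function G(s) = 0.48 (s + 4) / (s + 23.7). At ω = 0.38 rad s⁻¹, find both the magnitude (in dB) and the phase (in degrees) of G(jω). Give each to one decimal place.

|j0.38 + 4| = √(0.38² + 4²) = 4.018
|j0.38 + 23.7| = √(0.38² + 23.7²) = 23.7
|G(j0.38)| = 0.48 × 4.018 / 23.7 = 0.081367
20 log₁₀(0.081367) = -21.79 dB
∠(j0.38 + 4) = arctan(0.38/4) = 5.43°
∠(j0.38 + 23.7) = arctan(0.38/23.7) = 0.92°
∠G(j0.38) = 5.43° − 0.92° = 4.51°

|G| = -21.8 dB, ∠G = 4.5°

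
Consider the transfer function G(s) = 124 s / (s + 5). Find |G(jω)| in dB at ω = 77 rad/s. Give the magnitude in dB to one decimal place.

|j77| = 77
|j77 + 5| = √(77² + 5²) = 77.16
|G(j77)| = 124 × 77 / 77.16 = 123.74
20 log₁₀(123.74) = 41.85 dB

41.9 dB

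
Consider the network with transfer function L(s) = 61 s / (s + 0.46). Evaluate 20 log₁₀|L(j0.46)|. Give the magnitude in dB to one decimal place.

|j0.46| = 0.46
|j0.46 + 0.46| = √(0.46² + 0.46²) = 0.6505
|L(j0.46)| = 61 × 0.46 / 0.6505 = 43.134
20 log₁₀(43.134) = 32.70 dB

32.7 dB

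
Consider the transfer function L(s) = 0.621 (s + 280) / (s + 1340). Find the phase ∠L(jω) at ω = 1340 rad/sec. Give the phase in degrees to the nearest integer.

33°

∠(j1340 + 280) = arctan(1340/280) = 78.20°
∠(j1340 + 1340) = arctan(1340/1340) = 45.00°
∠L(j1340) = 78.20° − 45.00° = 33.20°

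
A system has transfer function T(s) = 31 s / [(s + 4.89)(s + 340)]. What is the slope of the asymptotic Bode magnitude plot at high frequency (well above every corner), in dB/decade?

-20 dB/decade

With 1 zero and 2 poles, the high-frequency asymptotic slope is 20 × (1 − 2) = -20 dB/decade.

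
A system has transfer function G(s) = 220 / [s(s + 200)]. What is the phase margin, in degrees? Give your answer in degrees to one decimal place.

Gain crossover: |G(jω)| = 1 at ω ≈ 1.1 rad/s.
∠G(j1.1) = −90° − arctan(1.1/200) ≈ -90.32°
PM = 180° + (-90.32°) = 89.68°

89.7°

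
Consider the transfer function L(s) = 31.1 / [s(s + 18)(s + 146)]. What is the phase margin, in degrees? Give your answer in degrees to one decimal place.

90.0°

Gain crossover: |L(jω)| = 1 at ω ≈ 0.0118 rad s⁻¹.
∠L(j0.0118) = −90° − arctan(0.0118/18) − arctan(0.0118/146) ≈ -90.04°
PM = 180° + (-90.04°) = 89.96°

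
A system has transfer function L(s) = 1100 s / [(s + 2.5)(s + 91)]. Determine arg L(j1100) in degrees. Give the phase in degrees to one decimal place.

-85.1°

∠(j1100) = 90.00°
∠(j1100 + 2.5) = arctan(1100/2.5) = 89.87°
∠(j1100 + 91) = arctan(1100/91) = 85.27°
∠L(j1100) = 90.00° − (89.87° + 85.27°) = -85.14°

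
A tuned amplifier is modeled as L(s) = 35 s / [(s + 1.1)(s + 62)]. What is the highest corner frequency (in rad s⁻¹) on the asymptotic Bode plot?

62 rad s⁻¹

Break frequencies occur at each pole and zero magnitude: 1.1 rad s⁻¹, 62 rad s⁻¹.
The highest is 62 rad s⁻¹.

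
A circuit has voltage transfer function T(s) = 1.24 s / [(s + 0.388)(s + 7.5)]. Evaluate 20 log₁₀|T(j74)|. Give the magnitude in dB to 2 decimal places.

-35.56 dB

|j74| = 74
|j74 + 0.388| = √(74² + 0.388²) = 74
|j74 + 7.5| = √(74² + 7.5²) = 74.38
|T(j74)| = 1.24 × 74 / (74 × 74.38) = 0.016671
20 log₁₀(0.016671) = -35.561 dB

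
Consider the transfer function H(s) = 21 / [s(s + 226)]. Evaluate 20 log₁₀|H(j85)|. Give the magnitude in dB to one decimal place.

|j85 + 226| = √(85² + 226²) = 241.5
|j85| = 85
|H(j85)| = 21 / (241.5 × 85) = 0.0010232
20 log₁₀(0.0010232) = -59.80 dB

-59.8 dB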